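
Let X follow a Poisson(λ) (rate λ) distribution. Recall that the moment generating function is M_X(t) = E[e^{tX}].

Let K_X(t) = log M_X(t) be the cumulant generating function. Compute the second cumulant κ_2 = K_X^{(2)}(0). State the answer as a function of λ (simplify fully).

κ_2 = K′′(0) = λ

M_X(t) = e^(λ*(e^(t) - 1))
K_X(t) = log M_X(t) = λ*(e^(t) - 1)
K′(t) = λ*e^(t)
K′′(t) = λ*e^(t)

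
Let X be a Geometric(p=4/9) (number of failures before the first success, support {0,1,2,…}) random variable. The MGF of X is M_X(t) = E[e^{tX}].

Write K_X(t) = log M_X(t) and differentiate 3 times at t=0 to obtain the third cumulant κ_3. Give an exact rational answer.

κ_3 = D^3[K](0) = 315/32

M_X(t) = 4/(9*(1 - 5*e^(t)/9))
K_X(t) = log M_X(t) = -log(1 - 5*e^(t)/9) - 2*log(3) + 2*log(2)
D^3[K](t) = (-225*e^(2*t) - 405*e^(t))/(125*e^(3*t) - 675*e^(2*t) + 1215*e^(t) - 729)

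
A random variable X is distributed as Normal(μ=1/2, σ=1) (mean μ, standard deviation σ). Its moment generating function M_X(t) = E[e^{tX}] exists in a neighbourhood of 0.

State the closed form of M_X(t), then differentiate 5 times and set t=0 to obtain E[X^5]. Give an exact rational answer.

E[X^5] = M′′′′′(0) = 281/32

M_X(t) = e^(t^2/2 + t/2)
M′(t) = t*e^(t/2)*e^(t^2/2) + e^(t/2)*e^(t^2/2)/2
M′′(t) = t^2*e^(t/2)*e^(t^2/2) + t*e^(t/2)*e^(t^2/2) + 5*e^(t/2)*e^(t^2/2)/4
M′′′(t) = t^3*e^(t/2)*e^(t^2/2) + 3*t^2*e^(t/2)*e^(t^2/2)/2 + 15*t*e^(t/2)*e^(t^2/2)/4 + 13*e^(t/2)*e^(t^2/2)/8
M′′′′(t) = t^4*e^(t/2)*e^(t^2/2) + 2*t^3*e^(t/2)*e^(t^2/2) + 15*t^2*e^(t/2)*e^(t^2/2)/2 + 13*t*e^(t/2)*e^(t^2/2)/2 + 73*e^(t/2)*e^(t^2/2)/16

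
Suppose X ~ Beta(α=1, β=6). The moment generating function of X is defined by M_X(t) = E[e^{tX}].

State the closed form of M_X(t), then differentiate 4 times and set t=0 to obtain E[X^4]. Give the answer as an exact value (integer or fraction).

M_X(t) = ₁F₁(1; 7; t)
M′(t) = ₁F₁(2; 8; t)/7
M′′(t) = ₁F₁(3; 9; t)/28
M′′′(t) = ₁F₁(4; 10; t)/84
M′′′′(t) = ₁F₁(5; 11; t)/210

E[X^4] = M′′′′(0) = 1/210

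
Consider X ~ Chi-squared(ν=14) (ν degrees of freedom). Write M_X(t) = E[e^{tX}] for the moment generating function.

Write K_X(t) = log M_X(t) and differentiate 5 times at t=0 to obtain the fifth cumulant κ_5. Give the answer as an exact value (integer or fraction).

κ_5 = K′′′′′(0) = 5376

M_X(t) = (1 - 2*t)^(-7)
K_X(t) = log M_X(t) = -7*log(1 - 2*t)
K′(t) = -14/(2*t - 1)
K′′(t) = 28/(4*t^2 - 4*t + 1)
K′′′(t) = -112/(8*t^3 - 12*t^2 + 6*t - 1)
K′′′′(t) = 672/(16*t^4 - 32*t^3 + 24*t^2 - 8*t + 1)
K′′′′′(t) = -5376/(32*t^5 - 80*t^4 + 80*t^3 - 40*t^2 + 10*t - 1)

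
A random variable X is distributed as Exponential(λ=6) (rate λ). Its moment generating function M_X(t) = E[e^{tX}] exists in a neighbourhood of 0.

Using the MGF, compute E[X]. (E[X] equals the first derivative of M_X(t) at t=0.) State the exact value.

M_X(t) = 6/(6 - t)
M^(1)(t) = 6/(t^2 - 12*t + 36)

E[X] = M^(1)(0) = 1/6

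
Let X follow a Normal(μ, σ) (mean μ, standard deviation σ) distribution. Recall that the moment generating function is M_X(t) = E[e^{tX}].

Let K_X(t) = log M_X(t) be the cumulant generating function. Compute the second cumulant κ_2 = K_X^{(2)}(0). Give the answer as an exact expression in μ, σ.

κ_2 = K′′(0) = σ^2

M_X(t) = e^(μ*t + σ^2*t^2/2)
K_X(t) = log M_X(t) = μ*t + σ^2*t^2/2
K′(t) = μ + σ^2*t
K′′(t) = σ^2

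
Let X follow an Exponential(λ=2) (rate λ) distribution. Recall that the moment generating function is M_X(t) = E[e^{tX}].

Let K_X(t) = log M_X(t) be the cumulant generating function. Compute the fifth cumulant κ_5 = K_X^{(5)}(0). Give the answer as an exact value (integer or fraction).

κ_5 = D^5[K](0) = 3/4

M_X(t) = 2/(2 - t)
K_X(t) = log M_X(t) = -log(2 - t) + log(2)
D^5[K](t) = -24/(t^5 - 10*t^4 + 40*t^3 - 80*t^2 + 80*t - 32)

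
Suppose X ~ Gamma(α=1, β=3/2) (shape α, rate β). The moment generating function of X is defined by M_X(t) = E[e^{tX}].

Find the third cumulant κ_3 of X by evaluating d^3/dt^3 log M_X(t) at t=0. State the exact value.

M_X(t) = 3/(2*(3/2 - t))
K_X(t) = log M_X(t) = -log(3/2 - t) - log(2) + log(3)
K′(t) = -2/(2*t - 3)
K′′(t) = 4/(4*t^2 - 12*t + 9)
K′′′(t) = -16/(8*t^3 - 36*t^2 + 54*t - 27)

κ_3 = K′′′(0) = 16/27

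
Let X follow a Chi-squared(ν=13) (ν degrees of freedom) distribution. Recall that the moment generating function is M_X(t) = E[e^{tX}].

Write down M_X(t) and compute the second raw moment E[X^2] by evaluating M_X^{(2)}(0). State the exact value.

M_X(t) = (1 - 2*t)^(-13/2)

E[X^2] = M^(2)(0) = 195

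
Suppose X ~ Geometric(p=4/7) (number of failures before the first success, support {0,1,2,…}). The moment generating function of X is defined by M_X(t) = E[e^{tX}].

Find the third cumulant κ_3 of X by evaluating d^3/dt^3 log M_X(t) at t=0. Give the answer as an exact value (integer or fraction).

κ_3 = K^(3)(0) = 105/32

M_X(t) = 4/(7*(1 - 3*e^(t)/7))
K_X(t) = log M_X(t) = -log(1 - 3*e^(t)/7) - log(7) + 2*log(2)
K^(3)(t) = (-63*e^(2*t) - 147*e^(t))/(27*e^(3*t) - 189*e^(2*t) + 441*e^(t) - 343)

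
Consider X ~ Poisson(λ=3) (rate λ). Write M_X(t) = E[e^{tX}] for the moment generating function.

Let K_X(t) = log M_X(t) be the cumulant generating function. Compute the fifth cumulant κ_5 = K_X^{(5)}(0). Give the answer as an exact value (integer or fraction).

M_X(t) = e^(3*e^(t) - 3)
K_X(t) = log M_X(t) = 3*e^(t) - 3
K′(t) = 3*e^(t)
K′′(t) = 3*e^(t)
K′′′(t) = 3*e^(t)
K′′′′(t) = 3*e^(t)
K′′′′′(t) = 3*e^(t)

κ_5 = K′′′′′(0) = 3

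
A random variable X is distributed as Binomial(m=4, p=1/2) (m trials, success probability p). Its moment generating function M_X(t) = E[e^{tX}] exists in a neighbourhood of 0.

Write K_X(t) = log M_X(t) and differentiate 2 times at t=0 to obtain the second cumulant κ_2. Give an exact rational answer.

M_X(t) = (e^(t)/2 + 1/2)^4
K_X(t) = log M_X(t) = 4*log(e^(t)/2 + 1/2)
K^(2)(t) = 4*e^(t)/(e^(2*t) + 2*e^(t) + 1)

κ_2 = K^(2)(0) = 1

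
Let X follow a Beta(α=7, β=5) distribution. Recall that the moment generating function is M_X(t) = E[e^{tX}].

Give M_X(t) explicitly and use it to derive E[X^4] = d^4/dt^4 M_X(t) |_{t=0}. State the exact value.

E[X^4] = M′′′′(0) = 2/13

M_X(t) = ₁F₁(7; 12; t)
M′(t) = 7*₁F₁(8; 13; t)/12
M′′(t) = 14*₁F₁(9; 14; t)/39
M′′′(t) = 3*₁F₁(10; 15; t)/13
M′′′′(t) = 2*₁F₁(11; 16; t)/13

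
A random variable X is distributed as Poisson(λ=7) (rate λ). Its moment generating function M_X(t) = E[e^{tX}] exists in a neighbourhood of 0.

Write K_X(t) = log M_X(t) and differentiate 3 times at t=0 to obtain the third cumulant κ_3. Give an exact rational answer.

M_X(t) = e^(7*e^(t) - 7)
K_X(t) = log M_X(t) = 7*e^(t) - 7
dK/dt = 7*e^(t)
d^2K/dt^2 = 7*e^(t)
d^3K/dt^3 = 7*e^(t)

κ_3 = d^3K/dt^3 |_{t=0} = 7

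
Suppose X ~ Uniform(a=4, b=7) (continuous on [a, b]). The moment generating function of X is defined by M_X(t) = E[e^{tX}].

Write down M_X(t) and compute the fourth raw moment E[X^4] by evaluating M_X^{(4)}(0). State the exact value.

E[X^4] = M^(4)(0) = 5261/5

M_X(t) = (e^(7*t) - e^(4*t))/(3*t)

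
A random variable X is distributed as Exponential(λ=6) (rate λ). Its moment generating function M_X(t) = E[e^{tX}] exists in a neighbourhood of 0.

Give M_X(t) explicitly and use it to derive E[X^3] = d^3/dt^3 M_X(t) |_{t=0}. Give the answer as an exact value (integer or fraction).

M_X(t) = 6/(6 - t)
D^3[M](t) = 36/(t^4 - 24*t^3 + 216*t^2 - 864*t + 1296)

E[X^3] = D^3[M](0) = 1/36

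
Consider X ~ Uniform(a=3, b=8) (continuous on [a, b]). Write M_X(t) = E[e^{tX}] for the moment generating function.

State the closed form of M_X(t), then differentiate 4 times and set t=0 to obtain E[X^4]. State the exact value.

E[X^4] = M′′′′(0) = 1301

M_X(t) = (e^(8*t) - e^(3*t))/(5*t)
M′(t) = (8*t*e^(8*t) - 3*t*e^(3*t) - e^(8*t) + e^(3*t))/(5*t^2)
M′′(t) = (64*t^2*e^(8*t) - 9*t^2*e^(3*t) - 16*t*e^(8*t) + 6*t*e^(3*t) + 2*e^(8*t) - 2*e^(3*t))/(5*t^3)
M′′′(t) = (512*t^3*e^(8*t) - 27*t^3*e^(3*t) - 192*t^2*e^(8*t) + 27*t^2*e^(3*t) + 48*t*e^(8*t) - 18*t*e^(3*t) - 6*e^(8*t) + 6*e^(3*t))/(5*t^4)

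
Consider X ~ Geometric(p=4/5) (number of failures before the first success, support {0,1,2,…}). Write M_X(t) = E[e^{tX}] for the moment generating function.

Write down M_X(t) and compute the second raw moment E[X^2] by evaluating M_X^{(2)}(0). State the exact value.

E[X^2] = M^(2)(0) = 3/8

M_X(t) = 4/(5*(1 - e^(t)/5))
M^(2)(t) = (-4*e^(2*t) - 20*e^(t))/(e^(3*t) - 15*e^(2*t) + 75*e^(t) - 125)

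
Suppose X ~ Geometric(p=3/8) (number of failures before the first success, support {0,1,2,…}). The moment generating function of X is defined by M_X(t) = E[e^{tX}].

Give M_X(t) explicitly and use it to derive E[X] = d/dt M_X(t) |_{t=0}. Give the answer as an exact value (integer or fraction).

E[X] = M′(0) = 5/3

M_X(t) = 3/(8*(1 - 5*e^(t)/8))
M′(t) = 15*e^(t)/(25*e^(2*t) - 80*e^(t) + 64)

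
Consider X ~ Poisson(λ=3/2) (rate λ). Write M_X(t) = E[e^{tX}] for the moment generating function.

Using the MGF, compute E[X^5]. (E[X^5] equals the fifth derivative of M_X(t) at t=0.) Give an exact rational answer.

E[X^5] = D^5[M](0) = 5691/32

M_X(t) = e^(3*e^(t)/2 - 3/2)
D^5[M](t) = (243*e^(5*t)*e^(3*e^(t)/2) + 1620*e^(4*t)*e^(3*e^(t)/2) + 2700*e^(3*t)*e^(3*e^(t)/2) + 1080*e^(2*t)*e^(3*e^(t)/2) + 48*e^(t)*e^(3*e^(t)/2))*e^(-3/2)/32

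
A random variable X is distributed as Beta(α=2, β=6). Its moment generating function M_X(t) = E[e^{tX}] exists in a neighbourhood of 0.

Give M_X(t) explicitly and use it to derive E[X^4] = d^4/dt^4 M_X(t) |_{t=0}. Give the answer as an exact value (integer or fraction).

E[X^4] = M′′′′(0) = 1/66

M_X(t) = ₁F₁(2; 8; t)
M′(t) = ₁F₁(3; 9; t)/4
M′′(t) = ₁F₁(4; 10; t)/12
M′′′(t) = ₁F₁(5; 11; t)/30
M′′′′(t) = ₁F₁(6; 12; t)/66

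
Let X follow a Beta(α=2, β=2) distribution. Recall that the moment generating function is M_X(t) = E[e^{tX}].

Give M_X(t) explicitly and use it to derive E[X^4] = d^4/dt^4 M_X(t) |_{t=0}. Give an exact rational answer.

M_X(t) = ₁F₁(2; 4; t)
dM/dt = ₁F₁(3; 5; t)/2
d^2M/dt^2 = 3*₁F₁(4; 6; t)/10
d^3M/dt^3 = ₁F₁(5; 7; t)/5
d^4M/dt^4 = ₁F₁(6; 8; t)/7

E[X^4] = d^4M/dt^4 |_{t=0} = 1/7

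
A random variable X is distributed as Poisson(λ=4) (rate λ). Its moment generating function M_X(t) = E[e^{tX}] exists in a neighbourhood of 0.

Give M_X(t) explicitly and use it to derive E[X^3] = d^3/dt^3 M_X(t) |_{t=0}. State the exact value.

M_X(t) = e^(4*e^(t) - 4)
D^3[M](t) = (64*e^(3*t)*e^(4*e^(t)) + 48*e^(2*t)*e^(4*e^(t)) + 4*e^(t)*e^(4*e^(t)))*e^(-4)

E[X^3] = D^3[M](0) = 116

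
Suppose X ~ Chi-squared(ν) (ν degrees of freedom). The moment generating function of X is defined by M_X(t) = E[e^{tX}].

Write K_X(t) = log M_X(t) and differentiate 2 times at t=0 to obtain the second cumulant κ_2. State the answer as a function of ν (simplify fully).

κ_2 = d^2K/dt^2 |_{t=0} = 2*ν

M_X(t) = (1 - 2*t)^(-ν/2)
K_X(t) = log M_X(t) = -ν*log(1 - 2*t)/2
dK/dt = -ν/(2*t - 1)
d^2K/dt^2 = 2*ν/(4*t^2 - 4*t + 1)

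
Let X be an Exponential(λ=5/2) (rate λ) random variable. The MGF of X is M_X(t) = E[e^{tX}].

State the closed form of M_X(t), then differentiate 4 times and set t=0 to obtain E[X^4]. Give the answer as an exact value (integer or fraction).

M_X(t) = 5/(2*(5/2 - t))
M′(t) = 10/(4*t^2 - 20*t + 25)
M′′(t) = -40/(8*t^3 - 60*t^2 + 150*t - 125)
M′′′(t) = 240/(16*t^4 - 160*t^3 + 600*t^2 - 1000*t + 625)
M′′′′(t) = -1920/(32*t^5 - 400*t^4 + 2000*t^3 - 5000*t^2 + 6250*t - 3125)

E[X^4] = M′′′′(0) = 384/625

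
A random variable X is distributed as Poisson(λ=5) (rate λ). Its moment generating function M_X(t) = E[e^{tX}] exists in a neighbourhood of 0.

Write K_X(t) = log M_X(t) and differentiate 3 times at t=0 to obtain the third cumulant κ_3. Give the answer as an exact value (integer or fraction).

M_X(t) = e^(5*e^(t) - 5)
K_X(t) = log M_X(t) = 5*e^(t) - 5
K′(t) = 5*e^(t)
K′′(t) = 5*e^(t)
K′′′(t) = 5*e^(t)

κ_3 = K′′′(0) = 5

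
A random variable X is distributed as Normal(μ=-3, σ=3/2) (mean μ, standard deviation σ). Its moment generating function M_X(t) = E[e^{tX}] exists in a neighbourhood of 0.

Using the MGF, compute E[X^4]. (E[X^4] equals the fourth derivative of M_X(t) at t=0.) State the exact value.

M_X(t) = e^(9*t^2/8 - 3*t)
M′(t) = 9*t*e^(-3*t)*e^(9*t^2/8)/4 - 3*e^(-3*t)*e^(9*t^2/8)
M′′(t) = (81*t^2*e^(9*t^2/8) - 216*t*e^(9*t^2/8) + 180*e^(9*t^2/8))*e^(-3*t)/16
M′′′(t) = (729*t^3*e^(9*t^2/8) - 2916*t^2*e^(9*t^2/8) + 4860*t*e^(9*t^2/8) - 3024*e^(9*t^2/8))*e^(-3*t)/64
M′′′′(t) = (6561*t^4*e^(9*t^2/8) - 34992*t^3*e^(9*t^2/8) + 87480*t^2*e^(9*t^2/8) - 108864*t*e^(9*t^2/8) + 55728*e^(9*t^2/8))*e^(-3*t)/256

E[X^4] = M′′′′(0) = 3483/16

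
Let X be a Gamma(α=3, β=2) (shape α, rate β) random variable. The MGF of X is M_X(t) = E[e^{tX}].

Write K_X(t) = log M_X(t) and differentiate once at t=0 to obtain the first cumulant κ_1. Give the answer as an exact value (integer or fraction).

M_X(t) = 8/(2 - t)^3
K_X(t) = log M_X(t) = -3*log(2 - t) + 3*log(2)
dK/dt = -3/(t - 2)

κ_1 = dK/dt |_{t=0} = 3/2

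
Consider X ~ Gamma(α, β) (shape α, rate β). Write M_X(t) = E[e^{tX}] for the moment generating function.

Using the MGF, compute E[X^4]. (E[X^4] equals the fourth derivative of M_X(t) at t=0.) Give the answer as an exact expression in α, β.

E[X^4] = M^(4)(0) = α*(α^3 + 6*α^2 + 11*α + 6)/β^4

M_X(t) = (β/(β - t))^α
M^(4)(t) = (α^4*β^α*(1/(β - t))^α + 6*α^3*β^α*(1/(β - t))^α + 11*α^2*β^α*(1/(β - t))^α + 6*α*β^α*(1/(β - t))^α)/(β^4 - 4*β^3*t + 6*β^2*t^2 - 4*β*t^3 + t^4)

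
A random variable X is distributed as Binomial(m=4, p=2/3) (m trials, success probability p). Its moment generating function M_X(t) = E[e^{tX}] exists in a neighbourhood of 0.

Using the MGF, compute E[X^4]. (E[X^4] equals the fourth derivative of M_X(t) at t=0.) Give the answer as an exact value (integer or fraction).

E[X^4] = d^4M/dt^4 |_{t=0} = 2360/27

M_X(t) = (2*e^(t)/3 + 1/3)^4
dM/dt = 64*e^(4*t)/81 + 32*e^(3*t)/27 + 16*e^(2*t)/27 + 8*e^(t)/81
d^2M/dt^2 = 256*e^(4*t)/81 + 32*e^(3*t)/9 + 32*e^(2*t)/27 + 8*e^(t)/81
d^3M/dt^3 = 1024*e^(4*t)/81 + 32*e^(3*t)/3 + 64*e^(2*t)/27 + 8*e^(t)/81
d^4M/dt^4 = 4096*e^(4*t)/81 + 32*e^(3*t) + 128*e^(2*t)/27 + 8*e^(t)/81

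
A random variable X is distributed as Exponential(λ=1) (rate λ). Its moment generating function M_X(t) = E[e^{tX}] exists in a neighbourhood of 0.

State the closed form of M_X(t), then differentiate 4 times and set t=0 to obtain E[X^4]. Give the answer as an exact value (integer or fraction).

M_X(t) = 1/(1 - t)
D^4[M](t) = -24/(t^5 - 5*t^4 + 10*t^3 - 10*t^2 + 5*t - 1)

E[X^4] = D^4[M](0) = 24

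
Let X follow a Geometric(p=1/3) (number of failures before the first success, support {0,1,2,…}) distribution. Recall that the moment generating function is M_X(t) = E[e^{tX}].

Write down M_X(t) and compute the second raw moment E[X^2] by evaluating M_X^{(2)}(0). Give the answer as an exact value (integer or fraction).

M_X(t) = 1/(3*(1 - 2*e^(t)/3))
dM/dt = 2*e^(t)/(4*e^(2*t) - 12*e^(t) + 9)
d^2M/dt^2 = (-4*e^(2*t) - 6*e^(t))/(8*e^(3*t) - 36*e^(2*t) + 54*e^(t) - 27)

E[X^2] = d^2M/dt^2 |_{t=0} = 10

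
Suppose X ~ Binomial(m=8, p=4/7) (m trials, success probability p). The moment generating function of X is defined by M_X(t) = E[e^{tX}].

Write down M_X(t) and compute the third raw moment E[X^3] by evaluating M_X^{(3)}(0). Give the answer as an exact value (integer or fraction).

E[X^3] = D^3[M](0) = 5984/49

M_X(t) = (4*e^(t)/7 + 3/7)^8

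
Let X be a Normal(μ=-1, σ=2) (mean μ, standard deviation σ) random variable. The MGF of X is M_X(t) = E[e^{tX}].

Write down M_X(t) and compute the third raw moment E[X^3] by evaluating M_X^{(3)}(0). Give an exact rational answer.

M_X(t) = e^(2*t^2 - t)
dM/dt = 4*t*e^(-t)*e^(2*t^2) - e^(-t)*e^(2*t^2)
d^2M/dt^2 = (16*t^2*e^(2*t^2) - 8*t*e^(2*t^2) + 5*e^(2*t^2))*e^(-t)
d^3M/dt^3 = (64*t^3*e^(2*t^2) - 48*t^2*e^(2*t^2) + 60*t*e^(2*t^2) - 13*e^(2*t^2))*e^(-t)

E[X^3] = d^3M/dt^3 |_{t=0} = -13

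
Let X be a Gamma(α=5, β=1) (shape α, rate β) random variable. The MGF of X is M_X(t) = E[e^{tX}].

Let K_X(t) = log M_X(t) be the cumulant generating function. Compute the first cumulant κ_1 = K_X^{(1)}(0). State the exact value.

M_X(t) = (1 - t)^(-5)
K_X(t) = log M_X(t) = -5*log(1 - t)
dK/dt = -5/(t - 1)

κ_1 = dK/dt |_{t=0} = 5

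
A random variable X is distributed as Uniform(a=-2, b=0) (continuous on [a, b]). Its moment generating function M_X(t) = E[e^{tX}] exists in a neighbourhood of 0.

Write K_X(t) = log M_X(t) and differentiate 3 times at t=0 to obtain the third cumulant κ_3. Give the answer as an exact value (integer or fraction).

κ_3 = K^(3)(0) = 0

M_X(t) = (1 - e^(-2*t))/(2*t)
K_X(t) = log M_X(t) = -log(t) + log(1 - e^(-2*t)) - log(2)
K^(3)(t) = (8*t^3*e^(4*t) + 8*t^3*e^(2*t) - 2*e^(6*t) + 6*e^(4*t) - 6*e^(2*t) + 2)/(t^3*e^(6*t) - 3*t^3*e^(4*t) + 3*t^3*e^(2*t) - t^3)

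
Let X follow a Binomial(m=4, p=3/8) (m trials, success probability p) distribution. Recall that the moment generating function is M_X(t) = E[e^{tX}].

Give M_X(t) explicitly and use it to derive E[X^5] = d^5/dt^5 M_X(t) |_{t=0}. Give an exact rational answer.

M_X(t) = (3*e^(t)/8 + 5/8)^4
M′(t) = 81*e^(4*t)/1024 + 405*e^(3*t)/1024 + 675*e^(2*t)/1024 + 375*e^(t)/1024
M′′(t) = 81*e^(4*t)/256 + 1215*e^(3*t)/1024 + 675*e^(2*t)/512 + 375*e^(t)/1024
M′′′(t) = 81*e^(4*t)/64 + 3645*e^(3*t)/1024 + 675*e^(2*t)/256 + 375*e^(t)/1024
M′′′′(t) = 81*e^(4*t)/16 + 10935*e^(3*t)/1024 + 675*e^(2*t)/128 + 375*e^(t)/1024
M′′′′′(t) = 81*e^(4*t)/4 + 32805*e^(3*t)/1024 + 675*e^(2*t)/64 + 375*e^(t)/1024

E[X^5] = M′′′′′(0) = 16179/256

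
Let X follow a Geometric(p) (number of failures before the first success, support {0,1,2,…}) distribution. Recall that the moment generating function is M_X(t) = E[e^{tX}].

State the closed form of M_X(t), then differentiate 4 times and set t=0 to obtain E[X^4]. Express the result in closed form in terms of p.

M_X(t) = p/(-(1 - p)*e^(t) + 1)
dM/dt = (-p^2*e^(t) + p*e^(t))/(p^2*e^(2*t) - 2*p*e^(2*t) + 2*p*e^(t) + e^(2*t) - 2*e^(t) + 1)

E[X^4] = d^4M/dt^4 |_{t=0} = 1 - 15/p + 50/p^2 - 60/p^3 + 24/p^4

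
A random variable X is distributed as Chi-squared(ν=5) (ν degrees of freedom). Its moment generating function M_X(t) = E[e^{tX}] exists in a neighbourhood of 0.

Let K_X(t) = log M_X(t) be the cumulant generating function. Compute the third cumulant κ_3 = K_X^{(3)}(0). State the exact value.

κ_3 = D^3[K](0) = 40

M_X(t) = (1 - 2*t)^(-5/2)
K_X(t) = log M_X(t) = -5*log(1 - 2*t)/2
D^3[K](t) = -40/(8*t^3 - 12*t^2 + 6*t - 1)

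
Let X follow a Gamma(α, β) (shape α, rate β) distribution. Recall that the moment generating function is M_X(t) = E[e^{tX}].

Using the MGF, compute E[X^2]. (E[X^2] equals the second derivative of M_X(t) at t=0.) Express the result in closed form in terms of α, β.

M_X(t) = (β/(β - t))^α
M^(2)(t) = (α^2*β^α*(1/(β - t))^α + α*β^α*(1/(β - t))^α)/(β^2 - 2*β*t + t^2)

E[X^2] = M^(2)(0) = α*(α + 1)/β^2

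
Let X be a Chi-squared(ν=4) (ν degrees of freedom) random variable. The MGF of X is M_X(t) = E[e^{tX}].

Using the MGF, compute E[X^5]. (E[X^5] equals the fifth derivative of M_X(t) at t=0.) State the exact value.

M_X(t) = (1 - 2*t)^(-2)
M′(t) = -4/(8*t^3 - 12*t^2 + 6*t - 1)
M′′(t) = 24/(16*t^4 - 32*t^3 + 24*t^2 - 8*t + 1)
M′′′(t) = -192/(32*t^5 - 80*t^4 + 80*t^3 - 40*t^2 + 10*t - 1)
M′′′′(t) = 1920/(64*t^6 - 192*t^5 + 240*t^4 - 160*t^3 + 60*t^2 - 12*t + 1)
M′′′′′(t) = -23040/(128*t^7 - 448*t^6 + 672*t^5 - 560*t^4 + 280*t^3 - 84*t^2 + 14*t - 1)

E[X^5] = M′′′′′(0) = 23040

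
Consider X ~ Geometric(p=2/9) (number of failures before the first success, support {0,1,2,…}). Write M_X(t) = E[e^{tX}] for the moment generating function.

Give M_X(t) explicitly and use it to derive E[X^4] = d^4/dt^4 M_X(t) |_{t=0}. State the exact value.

E[X^4] = M^(4)(0) = 5320

M_X(t) = 2/(9*(1 - 7*e^(t)/9))
M^(4)(t) = (-4802*e^(4*t) - 67914*e^(3*t) - 87318*e^(2*t) - 10206*e^(t))/(16807*e^(5*t) - 108045*e^(4*t) + 277830*e^(3*t) - 357210*e^(2*t) + 229635*e^(t) - 59049)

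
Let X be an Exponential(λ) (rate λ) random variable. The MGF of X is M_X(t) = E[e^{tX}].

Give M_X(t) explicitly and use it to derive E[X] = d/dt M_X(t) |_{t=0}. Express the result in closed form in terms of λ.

E[X] = dM/dt |_{t=0} = 1/λ

M_X(t) = λ/(λ - t)
dM/dt = λ/(λ^2 - 2*λ*t + t^2)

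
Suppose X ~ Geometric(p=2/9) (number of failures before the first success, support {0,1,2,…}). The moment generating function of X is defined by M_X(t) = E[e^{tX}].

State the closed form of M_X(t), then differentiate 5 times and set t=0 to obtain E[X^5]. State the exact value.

M_X(t) = 2/(9*(1 - 7*e^(t)/9))
dM/dt = 14*e^(t)/(49*e^(2*t) - 126*e^(t) + 81)
d^2M/dt^2 = (-98*e^(2*t) - 126*e^(t))/(343*e^(3*t) - 1323*e^(2*t) + 1701*e^(t) - 729)
d^3M/dt^3 = (686*e^(3*t) + 3528*e^(2*t) + 1134*e^(t))/(2401*e^(4*t) - 12348*e^(3*t) + 23814*e^(2*t) - 20412*e^(t) + 6561)
d^4M/dt^4 = (-4802*e^(4*t) - 67914*e^(3*t) - 87318*e^(2*t) - 10206*e^(t))/(16807*e^(5*t) - 108045*e^(4*t) + 277830*e^(3*t) - 357210*e^(2*t) + 229635*e^(t) - 59049)

E[X^5] = d^5M/dt^5 |_{t=0} = 211687/2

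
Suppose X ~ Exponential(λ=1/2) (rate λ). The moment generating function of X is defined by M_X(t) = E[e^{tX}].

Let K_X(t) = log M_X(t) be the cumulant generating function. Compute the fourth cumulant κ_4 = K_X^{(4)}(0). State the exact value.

κ_4 = D^4[K](0) = 96

M_X(t) = 1/(2*(1/2 - t))
K_X(t) = log M_X(t) = -log(1/2 - t) - log(2)
D^4[K](t) = 96/(16*t^4 - 32*t^3 + 24*t^2 - 8*t + 1)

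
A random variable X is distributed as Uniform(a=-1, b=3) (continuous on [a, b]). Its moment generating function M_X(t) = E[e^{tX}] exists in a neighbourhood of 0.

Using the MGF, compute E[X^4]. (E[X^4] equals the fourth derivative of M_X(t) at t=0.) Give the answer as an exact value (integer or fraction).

M_X(t) = (e^(3*t) - e^(-t))/(4*t)
dM/dt = (3*t*e^(4*t) + t - e^(4*t) + 1)*e^(-t)/(4*t^2)
d^2M/dt^2 = (9*t^2*e^(4*t) - t^2 - 6*t*e^(4*t) - 2*t + 2*e^(4*t) - 2)*e^(-t)/(4*t^3)
d^3M/dt^3 = (27*t^3*e^(4*t) + t^3 - 27*t^2*e^(4*t) + 3*t^2 + 18*t*e^(4*t) + 6*t - 6*e^(4*t) + 6)*e^(-t)/(4*t^4)
d^4M/dt^4 = (81*t^4*e^(4*t) - t^4 - 108*t^3*e^(4*t) - 4*t^3 + 108*t^2*e^(4*t) - 12*t^2 - 72*t*e^(4*t) - 24*t + 24*e^(4*t) - 24)*e^(-t)/(4*t^5)

E[X^4] = d^4M/dt^4 |_{t=0} = 61/5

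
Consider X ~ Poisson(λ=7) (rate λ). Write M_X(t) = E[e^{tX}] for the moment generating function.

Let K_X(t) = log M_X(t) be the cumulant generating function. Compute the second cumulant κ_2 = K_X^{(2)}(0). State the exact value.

M_X(t) = e^(7*e^(t) - 7)
K_X(t) = log M_X(t) = 7*e^(t) - 7
K^(2)(t) = 7*e^(t)

κ_2 = K^(2)(0) = 7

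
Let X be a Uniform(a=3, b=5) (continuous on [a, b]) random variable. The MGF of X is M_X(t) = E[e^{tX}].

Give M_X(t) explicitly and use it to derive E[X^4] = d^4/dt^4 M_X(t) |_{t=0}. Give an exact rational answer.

E[X^4] = M′′′′(0) = 1441/5

M_X(t) = (e^(5*t) - e^(3*t))/(2*t)
M′(t) = (5*t*e^(5*t) - 3*t*e^(3*t) - e^(5*t) + e^(3*t))/(2*t^2)
M′′(t) = (25*t^2*e^(5*t) - 9*t^2*e^(3*t) - 10*t*e^(5*t) + 6*t*e^(3*t) + 2*e^(5*t) - 2*e^(3*t))/(2*t^3)
M′′′(t) = (125*t^3*e^(5*t) - 27*t^3*e^(3*t) - 75*t^2*e^(5*t) + 27*t^2*e^(3*t) + 30*t*e^(5*t) - 18*t*e^(3*t) - 6*e^(5*t) + 6*e^(3*t))/(2*t^4)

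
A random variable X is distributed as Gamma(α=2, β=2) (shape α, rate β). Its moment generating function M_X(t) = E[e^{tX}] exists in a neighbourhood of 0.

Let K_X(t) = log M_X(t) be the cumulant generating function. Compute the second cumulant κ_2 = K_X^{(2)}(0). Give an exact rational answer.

M_X(t) = 4/(2 - t)^2
K_X(t) = log M_X(t) = -2*log(2 - t) + 2*log(2)
K^(2)(t) = 2/(t^2 - 4*t + 4)

κ_2 = K^(2)(0) = 1/2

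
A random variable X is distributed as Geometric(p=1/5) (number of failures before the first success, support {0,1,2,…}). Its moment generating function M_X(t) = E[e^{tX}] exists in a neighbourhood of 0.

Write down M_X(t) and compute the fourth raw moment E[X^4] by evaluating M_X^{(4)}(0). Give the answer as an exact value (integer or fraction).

M_X(t) = 1/(5*(1 - 4*e^(t)/5))
dM/dt = 4*e^(t)/(16*e^(2*t) - 40*e^(t) + 25)
d^2M/dt^2 = (-16*e^(2*t) - 20*e^(t))/(64*e^(3*t) - 240*e^(2*t) + 300*e^(t) - 125)
d^3M/dt^3 = (64*e^(3*t) + 320*e^(2*t) + 100*e^(t))/(256*e^(4*t) - 1280*e^(3*t) + 2400*e^(2*t) - 2000*e^(t) + 625)
d^4M/dt^4 = (-256*e^(4*t) - 3520*e^(3*t) - 4400*e^(2*t) - 500*e^(t))/(1024*e^(5*t) - 6400*e^(4*t) + 16000*e^(3*t) - 20000*e^(2*t) + 12500*e^(t) - 3125)

E[X^4] = d^4M/dt^4 |_{t=0} = 8676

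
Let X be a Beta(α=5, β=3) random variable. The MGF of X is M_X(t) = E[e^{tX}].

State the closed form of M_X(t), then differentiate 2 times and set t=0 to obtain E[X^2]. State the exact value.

E[X^2] = M^(2)(0) = 5/12

M_X(t) = ₁F₁(5; 8; t)
M^(2)(t) = 5*₁F₁(7; 10; t)/12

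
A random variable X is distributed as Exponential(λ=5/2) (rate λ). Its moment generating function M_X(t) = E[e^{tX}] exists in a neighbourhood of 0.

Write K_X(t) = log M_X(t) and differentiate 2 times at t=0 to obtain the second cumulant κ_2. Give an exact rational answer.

M_X(t) = 5/(2*(5/2 - t))
K_X(t) = log M_X(t) = -log(5/2 - t) - log(2) + log(5)
dK/dt = -2/(2*t - 5)
d^2K/dt^2 = 4/(4*t^2 - 20*t + 25)

κ_2 = d^2K/dt^2 |_{t=0} = 4/25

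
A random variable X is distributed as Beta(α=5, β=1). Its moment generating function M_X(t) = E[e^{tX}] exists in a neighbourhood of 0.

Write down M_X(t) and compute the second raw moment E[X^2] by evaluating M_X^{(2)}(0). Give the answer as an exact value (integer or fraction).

E[X^2] = D^2[M](0) = 5/7

M_X(t) = ₁F₁(5; 6; t)
D^2[M](t) = 5*₁F₁(7; 8; t)/7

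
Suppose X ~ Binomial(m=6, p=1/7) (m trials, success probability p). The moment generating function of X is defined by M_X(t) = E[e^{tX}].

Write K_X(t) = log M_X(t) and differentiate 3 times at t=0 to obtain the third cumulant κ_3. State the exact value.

M_X(t) = (e^(t)/7 + 6/7)^6
K_X(t) = log M_X(t) = 6*log(e^(t)/7 + 6/7)
K^(3)(t) = (-36*e^(2*t) + 216*e^(t))/(e^(3*t) + 18*e^(2*t) + 108*e^(t) + 216)

κ_3 = K^(3)(0) = 180/343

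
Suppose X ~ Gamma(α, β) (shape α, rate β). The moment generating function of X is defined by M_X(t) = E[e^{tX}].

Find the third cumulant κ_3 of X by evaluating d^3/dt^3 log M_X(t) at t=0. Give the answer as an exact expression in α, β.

M_X(t) = (β/(β - t))^α
K_X(t) = log M_X(t) = α*(log(β) - log(β - t))
dK/dt = -α/(-β + t)
d^2K/dt^2 = α/(β^2 - 2*β*t + t^2)
d^3K/dt^3 = -2*α/(-β^3 + 3*β^2*t - 3*β*t^2 + t^3)

κ_3 = d^3K/dt^3 |_{t=0} = 2*α/β^3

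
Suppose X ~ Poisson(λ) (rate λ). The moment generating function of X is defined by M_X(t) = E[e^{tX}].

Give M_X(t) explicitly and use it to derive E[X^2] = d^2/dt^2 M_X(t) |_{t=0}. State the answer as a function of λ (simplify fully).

E[X^2] = d^2M/dt^2 |_{t=0} = λ*(λ + 1)

M_X(t) = e^(λ*(e^(t) - 1))
dM/dt = λ*e^(-λ)*e^(t)*e^(λ*e^(t))
d^2M/dt^2 = (λ^2*e^(2*t)*e^(λ*e^(t)) + λ*e^(t)*e^(λ*e^(t)))*e^(-λ)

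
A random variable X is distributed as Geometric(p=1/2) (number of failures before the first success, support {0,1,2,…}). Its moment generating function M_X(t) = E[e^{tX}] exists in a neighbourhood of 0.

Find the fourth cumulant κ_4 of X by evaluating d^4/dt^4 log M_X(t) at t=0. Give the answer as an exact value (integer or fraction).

M_X(t) = 1/(2*(1 - e^(t)/2))
K_X(t) = log M_X(t) = -log(1 - e^(t)/2) - log(2)
K′(t) = -e^(t)/(e^(t) - 2)
K′′(t) = 2*e^(t)/(e^(2*t) - 4*e^(t) + 4)
K′′′(t) = (-2*e^(2*t) - 4*e^(t))/(e^(3*t) - 6*e^(2*t) + 12*e^(t) - 8)
K′′′′(t) = (2*e^(3*t) + 16*e^(2*t) + 8*e^(t))/(e^(4*t) - 8*e^(3*t) + 24*e^(2*t) - 32*e^(t) + 16)

κ_4 = K′′′′(0) = 26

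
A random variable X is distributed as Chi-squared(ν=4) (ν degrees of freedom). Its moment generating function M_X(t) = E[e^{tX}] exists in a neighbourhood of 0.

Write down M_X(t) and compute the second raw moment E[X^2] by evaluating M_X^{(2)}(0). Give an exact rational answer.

E[X^2] = D^2[M](0) = 24

M_X(t) = (1 - 2*t)^(-2)
D^2[M](t) = 24/(16*t^4 - 32*t^3 + 24*t^2 - 8*t + 1)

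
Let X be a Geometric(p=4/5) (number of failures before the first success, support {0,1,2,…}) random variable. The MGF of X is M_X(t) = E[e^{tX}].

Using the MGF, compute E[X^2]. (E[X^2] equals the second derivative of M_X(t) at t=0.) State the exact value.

E[X^2] = d^2M/dt^2 |_{t=0} = 3/8

M_X(t) = 4/(5*(1 - e^(t)/5))
dM/dt = 4*e^(t)/(e^(2*t) - 10*e^(t) + 25)
d^2M/dt^2 = (-4*e^(2*t) - 20*e^(t))/(e^(3*t) - 15*e^(2*t) + 75*e^(t) - 125)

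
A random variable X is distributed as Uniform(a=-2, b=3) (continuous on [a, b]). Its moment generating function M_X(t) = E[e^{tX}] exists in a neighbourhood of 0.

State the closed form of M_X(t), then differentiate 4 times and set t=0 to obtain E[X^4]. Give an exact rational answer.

M_X(t) = (e^(3*t) - e^(-2*t))/(5*t)
D^4[M](t) = (81*t^4*e^(5*t) - 16*t^4 - 108*t^3*e^(5*t) - 32*t^3 + 108*t^2*e^(5*t) - 48*t^2 - 72*t*e^(5*t) - 48*t + 24*e^(5*t) - 24)*e^(-2*t)/(5*t^5)

E[X^4] = D^4[M](0) = 11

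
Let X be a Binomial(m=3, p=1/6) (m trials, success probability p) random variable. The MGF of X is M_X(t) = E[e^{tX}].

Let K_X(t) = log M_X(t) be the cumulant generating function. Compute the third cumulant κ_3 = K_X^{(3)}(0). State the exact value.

M_X(t) = (e^(t)/6 + 5/6)^3
K_X(t) = log M_X(t) = 3*log(e^(t)/6 + 5/6)
K′(t) = 3*e^(t)/(e^(t) + 5)
K′′(t) = 15*e^(t)/(e^(2*t) + 10*e^(t) + 25)
K′′′(t) = (-15*e^(2*t) + 75*e^(t))/(e^(3*t) + 15*e^(2*t) + 75*e^(t) + 125)

κ_3 = K′′′(0) = 5/18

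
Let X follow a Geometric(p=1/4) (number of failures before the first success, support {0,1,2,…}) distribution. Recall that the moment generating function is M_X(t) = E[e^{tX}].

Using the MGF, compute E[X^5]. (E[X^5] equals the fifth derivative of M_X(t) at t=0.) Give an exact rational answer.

E[X^5] = D^5[M](0) = 52923

M_X(t) = 1/(4*(1 - 3*e^(t)/4))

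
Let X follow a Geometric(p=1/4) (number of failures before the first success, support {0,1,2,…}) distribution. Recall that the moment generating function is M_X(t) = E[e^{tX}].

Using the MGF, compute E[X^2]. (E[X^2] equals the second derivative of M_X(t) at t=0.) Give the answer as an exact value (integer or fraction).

E[X^2] = M′′(0) = 21

M_X(t) = 1/(4*(1 - 3*e^(t)/4))
M′(t) = 3*e^(t)/(9*e^(2*t) - 24*e^(t) + 16)
M′′(t) = (-9*e^(2*t) - 12*e^(t))/(27*e^(3*t) - 108*e^(2*t) + 144*e^(t) - 64)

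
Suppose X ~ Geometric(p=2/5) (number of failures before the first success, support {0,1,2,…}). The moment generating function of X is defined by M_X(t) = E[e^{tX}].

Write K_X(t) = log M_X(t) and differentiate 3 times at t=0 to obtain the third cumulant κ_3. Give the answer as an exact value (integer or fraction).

M_X(t) = 2/(5*(1 - 3*e^(t)/5))
K_X(t) = log M_X(t) = -log(1 - 3*e^(t)/5) - log(5) + log(2)
D^3[K](t) = (-45*e^(2*t) - 75*e^(t))/(27*e^(3*t) - 135*e^(2*t) + 225*e^(t) - 125)

κ_3 = D^3[K](0) = 15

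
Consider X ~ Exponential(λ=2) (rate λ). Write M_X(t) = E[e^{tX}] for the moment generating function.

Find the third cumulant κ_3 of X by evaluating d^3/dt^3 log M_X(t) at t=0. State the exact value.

M_X(t) = 2/(2 - t)
K_X(t) = log M_X(t) = -log(2 - t) + log(2)
dK/dt = -1/(t - 2)
d^2K/dt^2 = 1/(t^2 - 4*t + 4)
d^3K/dt^3 = -2/(t^3 - 6*t^2 + 12*t - 8)

κ_3 = d^3K/dt^3 |_{t=0} = 1/4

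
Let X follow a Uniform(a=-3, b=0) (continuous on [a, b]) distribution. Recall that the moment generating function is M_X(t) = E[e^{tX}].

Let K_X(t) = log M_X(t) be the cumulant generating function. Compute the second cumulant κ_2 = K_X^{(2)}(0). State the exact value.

M_X(t) = (1 - e^(-3*t))/(3*t)
K_X(t) = log M_X(t) = -log(t) + log(1 - e^(-3*t)) - log(3)
dK/dt = (3*t - e^(3*t) + 1)/(t*e^(3*t) - t)
d^2K/dt^2 = (-9*t^2*e^(3*t) + e^(6*t) - 2*e^(3*t) + 1)/(t^2*e^(6*t) - 2*t^2*e^(3*t) + t^2)

κ_2 = d^2K/dt^2 |_{t=0} = 3/4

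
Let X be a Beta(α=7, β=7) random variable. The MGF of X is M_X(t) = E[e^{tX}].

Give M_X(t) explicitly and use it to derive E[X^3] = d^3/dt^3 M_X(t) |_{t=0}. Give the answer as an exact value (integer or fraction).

E[X^3] = M′′′(0) = 3/20

M_X(t) = ₁F₁(7; 14; t)
M′(t) = ₁F₁(8; 15; t)/2
M′′(t) = 4*₁F₁(9; 16; t)/15
M′′′(t) = 3*₁F₁(10; 17; t)/20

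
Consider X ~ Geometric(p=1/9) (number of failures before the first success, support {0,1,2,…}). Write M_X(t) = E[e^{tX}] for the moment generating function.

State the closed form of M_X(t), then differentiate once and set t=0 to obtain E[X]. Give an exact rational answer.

M_X(t) = 1/(9*(1 - 8*e^(t)/9))
M^(1)(t) = 8*e^(t)/(64*e^(2*t) - 144*e^(t) + 81)

E[X] = M^(1)(0) = 8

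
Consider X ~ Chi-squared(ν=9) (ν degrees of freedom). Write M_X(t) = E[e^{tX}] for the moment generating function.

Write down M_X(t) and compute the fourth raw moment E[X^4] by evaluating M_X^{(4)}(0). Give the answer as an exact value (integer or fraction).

E[X^4] = M^(4)(0) = 19305

M_X(t) = (1 - 2*t)^(-9/2)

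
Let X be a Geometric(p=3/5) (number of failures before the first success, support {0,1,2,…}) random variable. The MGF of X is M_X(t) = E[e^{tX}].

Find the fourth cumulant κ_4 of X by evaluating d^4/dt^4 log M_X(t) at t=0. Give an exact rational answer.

κ_4 = K^(4)(0) = 230/27

M_X(t) = 3/(5*(1 - 2*e^(t)/5))
K_X(t) = log M_X(t) = -log(1 - 2*e^(t)/5) - log(5) + log(3)
K^(4)(t) = (40*e^(3*t) + 400*e^(2*t) + 250*e^(t))/(16*e^(4*t) - 160*e^(3*t) + 600*e^(2*t) - 1000*e^(t) + 625)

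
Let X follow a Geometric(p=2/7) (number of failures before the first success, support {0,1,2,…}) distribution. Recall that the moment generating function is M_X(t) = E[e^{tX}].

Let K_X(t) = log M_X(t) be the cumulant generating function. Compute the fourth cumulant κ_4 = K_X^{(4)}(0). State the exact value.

κ_4 = K′′′′(0) = 3745/8

M_X(t) = 2/(7*(1 - 5*e^(t)/7))
K_X(t) = log M_X(t) = -log(1 - 5*e^(t)/7) - log(7) + log(2)
K′(t) = -5*e^(t)/(5*e^(t) - 7)
K′′(t) = 35*e^(t)/(25*e^(2*t) - 70*e^(t) + 49)
K′′′(t) = (-175*e^(2*t) - 245*e^(t))/(125*e^(3*t) - 525*e^(2*t) + 735*e^(t) - 343)
K′′′′(t) = (875*e^(3*t) + 4900*e^(2*t) + 1715*e^(t))/(625*e^(4*t) - 3500*e^(3*t) + 7350*e^(2*t) - 6860*e^(t) + 2401)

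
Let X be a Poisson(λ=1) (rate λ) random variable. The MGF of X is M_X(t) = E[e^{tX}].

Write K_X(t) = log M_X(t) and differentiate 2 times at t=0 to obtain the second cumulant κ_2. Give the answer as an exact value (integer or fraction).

M_X(t) = e^(e^(t) - 1)
K_X(t) = log M_X(t) = e^(t) - 1
D^2[K](t) = e^(t)

κ_2 = D^2[K](0) = 1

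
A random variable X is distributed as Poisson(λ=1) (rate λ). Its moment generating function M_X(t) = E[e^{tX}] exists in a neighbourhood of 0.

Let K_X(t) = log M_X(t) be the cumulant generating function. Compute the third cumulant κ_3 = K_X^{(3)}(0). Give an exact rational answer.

κ_3 = K′′′(0) = 1

M_X(t) = e^(e^(t) - 1)
K_X(t) = log M_X(t) = e^(t) - 1
K′(t) = e^(t)
K′′(t) = e^(t)
K′′′(t) = e^(t)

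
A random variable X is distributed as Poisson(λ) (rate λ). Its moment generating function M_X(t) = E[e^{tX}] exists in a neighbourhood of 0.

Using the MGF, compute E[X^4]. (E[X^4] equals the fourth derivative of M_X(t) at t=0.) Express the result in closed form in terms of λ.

M_X(t) = e^(λ*(e^(t) - 1))
dM/dt = λ*e^(-λ)*e^(t)*e^(λ*e^(t))
d^2M/dt^2 = (λ^2*e^(2*t)*e^(λ*e^(t)) + λ*e^(t)*e^(λ*e^(t)))*e^(-λ)
d^3M/dt^3 = (λ^3*e^(3*t)*e^(λ*e^(t)) + 3*λ^2*e^(2*t)*e^(λ*e^(t)) + λ*e^(t)*e^(λ*e^(t)))*e^(-λ)
d^4M/dt^4 = (λ^4*e^(4*t)*e^(λ*e^(t)) + 6*λ^3*e^(3*t)*e^(λ*e^(t)) + 7*λ^2*e^(2*t)*e^(λ*e^(t)) + λ*e^(t)*e^(λ*e^(t)))*e^(-λ)

E[X^4] = d^4M/dt^4 |_{t=0} = λ*(λ^3 + 6*λ^2 + 7*λ + 1)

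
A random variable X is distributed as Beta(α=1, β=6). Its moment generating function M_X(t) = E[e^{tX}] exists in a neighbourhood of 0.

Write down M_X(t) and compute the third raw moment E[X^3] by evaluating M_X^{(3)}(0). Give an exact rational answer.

E[X^3] = M′′′(0) = 1/84

M_X(t) = ₁F₁(1; 7; t)
M′(t) = ₁F₁(2; 8; t)/7
M′′(t) = ₁F₁(3; 9; t)/28
M′′′(t) = ₁F₁(4; 10; t)/84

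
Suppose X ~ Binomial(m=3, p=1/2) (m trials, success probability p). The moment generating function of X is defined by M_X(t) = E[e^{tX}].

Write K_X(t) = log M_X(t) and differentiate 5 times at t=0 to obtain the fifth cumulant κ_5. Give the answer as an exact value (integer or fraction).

κ_5 = d^5K/dt^5 |_{t=0} = 0

M_X(t) = (e^(t)/2 + 1/2)^3
K_X(t) = log M_X(t) = 3*log(e^(t)/2 + 1/2)
dK/dt = 3*e^(t)/(e^(t) + 1)
d^2K/dt^2 = 3*e^(t)/(e^(2*t) + 2*e^(t) + 1)
d^3K/dt^3 = (-3*e^(2*t) + 3*e^(t))/(e^(3*t) + 3*e^(2*t) + 3*e^(t) + 1)
d^4K/dt^4 = (3*e^(3*t) - 12*e^(2*t) + 3*e^(t))/(e^(4*t) + 4*e^(3*t) + 6*e^(2*t) + 4*e^(t) + 1)
d^5K/dt^5 = (-3*e^(4*t) + 33*e^(3*t) - 33*e^(2*t) + 3*e^(t))/(e^(5*t) + 5*e^(4*t) + 10*e^(3*t) + 10*e^(2*t) + 5*e^(t) + 1)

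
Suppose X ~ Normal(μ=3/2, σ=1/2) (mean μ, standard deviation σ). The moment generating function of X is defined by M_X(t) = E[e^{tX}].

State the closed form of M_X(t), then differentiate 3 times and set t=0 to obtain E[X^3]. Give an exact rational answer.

M_X(t) = e^(t^2/8 + 3*t/2)
M^(3)(t) = t^3*e^(3*t/2)*e^(t^2/8)/64 + 9*t^2*e^(3*t/2)*e^(t^2/8)/32 + 15*t*e^(3*t/2)*e^(t^2/8)/8 + 9*e^(3*t/2)*e^(t^2/8)/2

E[X^3] = M^(3)(0) = 9/2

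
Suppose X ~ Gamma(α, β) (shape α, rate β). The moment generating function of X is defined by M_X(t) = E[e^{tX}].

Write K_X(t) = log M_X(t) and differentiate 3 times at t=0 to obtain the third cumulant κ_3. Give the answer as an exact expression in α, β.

κ_3 = D^3[K](0) = 2*α/β^3

M_X(t) = (β/(β - t))^α
K_X(t) = log M_X(t) = α*(log(β) - log(β - t))
D^3[K](t) = -2*α/(-β^3 + 3*β^2*t - 3*β*t^2 + t^3)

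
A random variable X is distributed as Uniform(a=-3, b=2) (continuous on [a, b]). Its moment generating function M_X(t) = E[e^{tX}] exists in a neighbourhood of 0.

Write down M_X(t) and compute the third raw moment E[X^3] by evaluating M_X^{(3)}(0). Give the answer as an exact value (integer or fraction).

M_X(t) = (e^(2*t) - e^(-3*t))/(5*t)
M^(3)(t) = (8*t^3*e^(5*t) + 27*t^3 - 12*t^2*e^(5*t) + 27*t^2 + 12*t*e^(5*t) + 18*t - 6*e^(5*t) + 6)*e^(-3*t)/(5*t^4)

E[X^3] = M^(3)(0) = -13/4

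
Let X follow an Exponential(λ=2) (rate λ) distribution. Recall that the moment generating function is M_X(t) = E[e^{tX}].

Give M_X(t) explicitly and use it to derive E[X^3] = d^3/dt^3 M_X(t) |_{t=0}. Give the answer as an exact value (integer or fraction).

M_X(t) = 2/(2 - t)
dM/dt = 2/(t^2 - 4*t + 4)
d^2M/dt^2 = -4/(t^3 - 6*t^2 + 12*t - 8)
d^3M/dt^3 = 12/(t^4 - 8*t^3 + 24*t^2 - 32*t + 16)

E[X^3] = d^3M/dt^3 |_{t=0} = 3/4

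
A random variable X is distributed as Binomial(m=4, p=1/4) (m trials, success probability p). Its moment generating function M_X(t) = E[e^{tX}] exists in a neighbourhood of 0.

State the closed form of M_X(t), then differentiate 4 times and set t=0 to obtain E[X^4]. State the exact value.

E[X^4] = M^(4)(0) = 275/32

M_X(t) = (e^(t)/4 + 3/4)^4
M^(4)(t) = e^(4*t) + 243*e^(3*t)/64 + 27*e^(2*t)/8 + 27*e^(t)/64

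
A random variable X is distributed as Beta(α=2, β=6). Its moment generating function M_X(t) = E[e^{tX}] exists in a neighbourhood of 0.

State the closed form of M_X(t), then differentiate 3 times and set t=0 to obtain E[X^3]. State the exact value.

E[X^3] = D^3[M](0) = 1/30

M_X(t) = ₁F₁(2; 8; t)
D^3[M](t) = ₁F₁(5; 11; t)/30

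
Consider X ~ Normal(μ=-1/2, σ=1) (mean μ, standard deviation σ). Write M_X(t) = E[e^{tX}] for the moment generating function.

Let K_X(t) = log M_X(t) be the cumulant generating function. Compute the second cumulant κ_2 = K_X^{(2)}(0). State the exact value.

M_X(t) = e^(t^2/2 - t/2)
K_X(t) = log M_X(t) = t^2/2 - t/2
K′(t) = t - 1/2
K′′(t) = 1

κ_2 = K′′(0) = 1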